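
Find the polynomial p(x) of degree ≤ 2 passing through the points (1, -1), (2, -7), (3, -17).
1 - 2*x**2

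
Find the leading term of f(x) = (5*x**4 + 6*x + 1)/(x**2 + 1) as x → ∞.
5*x**2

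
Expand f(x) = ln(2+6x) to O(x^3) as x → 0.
log(2) + 3*x - 9*x**2/2 + O(x**3)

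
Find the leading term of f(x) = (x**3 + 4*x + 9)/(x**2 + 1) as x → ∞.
x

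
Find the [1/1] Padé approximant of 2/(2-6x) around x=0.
1/(1 - 3*x)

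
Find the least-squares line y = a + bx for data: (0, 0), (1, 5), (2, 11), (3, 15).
a = 1/10, b = 51/10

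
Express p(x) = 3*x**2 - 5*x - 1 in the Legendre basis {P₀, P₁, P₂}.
(-5)P₁ + (2)P₂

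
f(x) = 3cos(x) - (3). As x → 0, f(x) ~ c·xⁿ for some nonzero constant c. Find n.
2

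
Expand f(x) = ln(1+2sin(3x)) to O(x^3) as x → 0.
6*x - 18*x**2 + O(x**3)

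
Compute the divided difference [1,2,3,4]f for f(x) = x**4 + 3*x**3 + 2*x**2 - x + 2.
13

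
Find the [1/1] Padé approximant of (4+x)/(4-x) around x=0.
(x/4 + 1)/(1 - x/4)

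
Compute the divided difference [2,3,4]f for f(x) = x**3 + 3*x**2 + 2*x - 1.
12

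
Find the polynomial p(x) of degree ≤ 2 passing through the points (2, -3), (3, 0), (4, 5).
x**2 - 2*x - 3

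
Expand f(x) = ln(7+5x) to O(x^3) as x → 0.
log(7) + 5*x/7 - 25*x**2/98 + O(x**3)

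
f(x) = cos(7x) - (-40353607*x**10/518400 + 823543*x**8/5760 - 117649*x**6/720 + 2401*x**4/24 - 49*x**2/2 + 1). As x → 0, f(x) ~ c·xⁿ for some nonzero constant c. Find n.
12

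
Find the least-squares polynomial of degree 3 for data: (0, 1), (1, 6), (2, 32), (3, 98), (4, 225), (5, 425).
76/63 + (-349/378)x + (79/36)x² + (323/108)x³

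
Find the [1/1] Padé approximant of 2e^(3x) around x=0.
(3*x + 2)/(1 - 3*x/2)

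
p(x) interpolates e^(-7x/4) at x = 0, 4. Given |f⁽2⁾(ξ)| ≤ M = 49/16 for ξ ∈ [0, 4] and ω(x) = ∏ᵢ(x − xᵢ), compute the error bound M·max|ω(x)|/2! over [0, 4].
49/8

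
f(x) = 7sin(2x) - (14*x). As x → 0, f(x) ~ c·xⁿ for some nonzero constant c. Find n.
3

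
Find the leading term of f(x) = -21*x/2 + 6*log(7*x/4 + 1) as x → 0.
-147*x**2/16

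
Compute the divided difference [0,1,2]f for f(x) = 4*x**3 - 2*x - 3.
12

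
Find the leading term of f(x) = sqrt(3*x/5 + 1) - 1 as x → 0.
3*x/10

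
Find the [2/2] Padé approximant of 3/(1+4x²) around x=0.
3/(4*x**2 + 1)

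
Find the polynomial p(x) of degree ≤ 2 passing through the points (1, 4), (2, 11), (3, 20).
x**2 + 4*x - 1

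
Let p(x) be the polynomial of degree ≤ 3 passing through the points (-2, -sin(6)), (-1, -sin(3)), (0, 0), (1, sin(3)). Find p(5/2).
35*sin(6)/16 - 15*sin(3)/8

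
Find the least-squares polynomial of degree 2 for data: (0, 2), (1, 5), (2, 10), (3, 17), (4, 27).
73/35 + (57/35)x + (8/7)x²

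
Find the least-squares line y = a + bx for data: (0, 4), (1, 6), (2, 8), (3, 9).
a = 21/5, b = 17/10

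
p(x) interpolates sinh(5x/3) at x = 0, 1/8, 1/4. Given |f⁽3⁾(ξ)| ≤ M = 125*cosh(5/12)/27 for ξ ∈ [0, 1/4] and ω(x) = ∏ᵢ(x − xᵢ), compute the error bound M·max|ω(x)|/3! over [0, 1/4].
125*sqrt(3)*cosh(5/12)/373248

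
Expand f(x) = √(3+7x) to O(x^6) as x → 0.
sqrt(3) + 7*sqrt(3)*x/6 - 49*sqrt(3)*x**2/72 + 343*sqrt(3)*x**3/432 - 12005*sqrt(3)*x**4/10368 + 117649*sqrt(3)*x**5/62208 + O(x**6)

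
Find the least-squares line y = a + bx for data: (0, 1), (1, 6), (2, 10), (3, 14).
a = 13/10, b = 43/10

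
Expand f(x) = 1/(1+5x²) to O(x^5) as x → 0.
1 - 5*x**2 + 25*x**4 + O(x**5)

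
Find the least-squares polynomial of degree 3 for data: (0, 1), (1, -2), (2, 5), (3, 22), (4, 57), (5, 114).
17/21 + (-40/9)x + (32/21)x² + (7/9)x³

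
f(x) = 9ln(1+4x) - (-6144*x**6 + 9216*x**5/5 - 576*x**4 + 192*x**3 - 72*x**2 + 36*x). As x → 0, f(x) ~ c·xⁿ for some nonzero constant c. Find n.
7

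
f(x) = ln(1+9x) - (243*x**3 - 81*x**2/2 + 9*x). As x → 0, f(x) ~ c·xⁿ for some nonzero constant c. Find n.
4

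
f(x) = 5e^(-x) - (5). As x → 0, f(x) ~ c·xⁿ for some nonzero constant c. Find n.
1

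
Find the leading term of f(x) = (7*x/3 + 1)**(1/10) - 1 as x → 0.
7*x/30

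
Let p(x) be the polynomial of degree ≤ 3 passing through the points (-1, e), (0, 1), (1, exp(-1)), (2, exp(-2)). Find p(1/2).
(-1 + 9*e + (9 - e)*exp(2))*exp(-2)/16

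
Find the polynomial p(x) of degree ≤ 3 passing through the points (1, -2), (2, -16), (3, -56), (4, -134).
-2*x**3 - x**2 + 3*x - 2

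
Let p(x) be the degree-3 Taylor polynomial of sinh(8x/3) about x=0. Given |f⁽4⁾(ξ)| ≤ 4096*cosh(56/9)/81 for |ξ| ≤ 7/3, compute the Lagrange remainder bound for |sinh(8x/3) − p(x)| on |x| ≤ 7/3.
1229312*cosh(56/9)/19683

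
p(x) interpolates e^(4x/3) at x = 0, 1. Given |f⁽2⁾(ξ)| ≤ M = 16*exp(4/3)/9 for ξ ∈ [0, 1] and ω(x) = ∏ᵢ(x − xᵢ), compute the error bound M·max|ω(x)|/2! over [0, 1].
2*exp(4/3)/9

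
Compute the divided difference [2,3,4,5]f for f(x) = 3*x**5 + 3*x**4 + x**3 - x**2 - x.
418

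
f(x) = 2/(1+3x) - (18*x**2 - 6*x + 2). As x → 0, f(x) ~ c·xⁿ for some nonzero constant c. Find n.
3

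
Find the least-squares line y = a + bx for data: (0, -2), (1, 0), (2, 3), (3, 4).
a = -19/10, b = 21/10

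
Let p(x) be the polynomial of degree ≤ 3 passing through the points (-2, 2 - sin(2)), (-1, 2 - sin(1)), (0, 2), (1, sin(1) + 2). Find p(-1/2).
-5*sin(1)/8 + sin(2)/16 + 2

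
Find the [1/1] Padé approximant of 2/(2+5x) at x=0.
1/(5*x/2 + 1)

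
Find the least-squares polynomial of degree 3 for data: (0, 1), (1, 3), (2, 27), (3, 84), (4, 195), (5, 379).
2/3 + (13/126)x + (8/21)x² + (53/18)x³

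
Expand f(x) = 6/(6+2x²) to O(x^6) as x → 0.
1 - x**2/3 + x**4/9 + O(x**6)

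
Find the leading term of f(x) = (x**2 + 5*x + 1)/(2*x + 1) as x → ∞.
x/2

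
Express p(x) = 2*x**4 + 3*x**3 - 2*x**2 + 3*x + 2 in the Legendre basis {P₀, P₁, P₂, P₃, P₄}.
(26/15)P₀ + (24/5)P₁ + (-4/21)P₂ + (6/5)P₃ + (16/35)P₄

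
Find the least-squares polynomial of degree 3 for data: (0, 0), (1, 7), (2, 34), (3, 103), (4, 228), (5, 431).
4/63 + (397/189)x + (13/9)x² + (83/27)x³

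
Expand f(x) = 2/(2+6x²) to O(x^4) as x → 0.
1 - 3*x**2 + O(x**4)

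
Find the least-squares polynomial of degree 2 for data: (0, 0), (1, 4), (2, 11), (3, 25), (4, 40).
-2/35 + (127/70)x + (29/14)x²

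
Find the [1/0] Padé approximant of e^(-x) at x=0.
1 - x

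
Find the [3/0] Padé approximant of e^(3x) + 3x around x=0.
9*x**3/2 + 9*x**2/2 + 6*x + 1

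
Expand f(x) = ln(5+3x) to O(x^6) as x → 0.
log(5) + 3*x/5 - 9*x**2/50 + 9*x**3/125 - 81*x**4/2500 + 243*x**5/15625 + O(x**6)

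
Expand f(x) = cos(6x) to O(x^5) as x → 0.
1 - 18*x**2 + 54*x**4 + O(x**5)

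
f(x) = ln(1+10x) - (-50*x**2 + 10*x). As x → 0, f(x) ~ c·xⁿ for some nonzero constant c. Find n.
3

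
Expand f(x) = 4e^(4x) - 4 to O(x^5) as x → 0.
16*x + 32*x**2 + 128*x**3/3 + 128*x**4/3 + O(x**5)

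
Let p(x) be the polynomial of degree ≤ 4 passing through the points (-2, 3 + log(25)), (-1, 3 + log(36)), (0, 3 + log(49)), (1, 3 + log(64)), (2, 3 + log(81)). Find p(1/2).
3 + log(28*sqrt(2)*3**(17/32)*5**(3/64)*7**(13/32)/3)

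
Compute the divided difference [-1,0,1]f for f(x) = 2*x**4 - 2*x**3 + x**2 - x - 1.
3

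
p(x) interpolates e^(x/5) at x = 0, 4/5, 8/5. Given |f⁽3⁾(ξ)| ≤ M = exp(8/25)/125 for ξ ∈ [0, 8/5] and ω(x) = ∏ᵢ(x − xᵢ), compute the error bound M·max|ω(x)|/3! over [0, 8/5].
64*sqrt(3)*exp(8/25)/421875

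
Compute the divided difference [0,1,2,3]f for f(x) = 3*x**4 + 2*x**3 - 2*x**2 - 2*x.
20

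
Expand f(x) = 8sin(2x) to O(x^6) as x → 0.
16*x - 32*x**3/3 + 32*x**5/15 + O(x**6)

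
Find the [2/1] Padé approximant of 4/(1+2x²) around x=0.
4 - 8*x**2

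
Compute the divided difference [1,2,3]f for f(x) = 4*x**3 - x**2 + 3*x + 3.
23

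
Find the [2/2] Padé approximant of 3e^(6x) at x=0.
(9*x**2 + 9*x + 3)/(3*x**2 - 3*x + 1)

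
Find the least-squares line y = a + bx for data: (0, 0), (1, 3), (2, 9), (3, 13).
a = -1/2, b = 9/2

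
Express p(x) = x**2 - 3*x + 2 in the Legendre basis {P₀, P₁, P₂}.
(7/3)P₀ + (-3)P₁ + (2/3)P₂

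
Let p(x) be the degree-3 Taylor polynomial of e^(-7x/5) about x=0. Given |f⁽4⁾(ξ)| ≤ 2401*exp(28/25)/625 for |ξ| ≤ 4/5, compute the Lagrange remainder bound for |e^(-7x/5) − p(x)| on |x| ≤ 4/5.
76832*exp(28/25)/1171875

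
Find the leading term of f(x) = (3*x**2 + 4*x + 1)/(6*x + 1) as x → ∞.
x/2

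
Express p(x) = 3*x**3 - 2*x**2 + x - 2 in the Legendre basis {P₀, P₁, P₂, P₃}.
(-8/3)P₀ + (14/5)P₁ + (-4/3)P₂ + (6/5)P₃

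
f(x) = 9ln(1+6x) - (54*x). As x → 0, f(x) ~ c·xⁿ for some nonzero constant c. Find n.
2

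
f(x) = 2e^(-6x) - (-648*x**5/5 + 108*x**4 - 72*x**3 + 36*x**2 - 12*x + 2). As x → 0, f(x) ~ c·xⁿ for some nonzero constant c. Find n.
6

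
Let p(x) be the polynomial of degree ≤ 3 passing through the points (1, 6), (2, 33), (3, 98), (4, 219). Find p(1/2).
9/8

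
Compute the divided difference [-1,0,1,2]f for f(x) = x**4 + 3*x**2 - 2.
2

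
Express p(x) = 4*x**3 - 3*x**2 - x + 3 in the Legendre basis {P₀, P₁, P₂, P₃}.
(2)P₀ + (7/5)P₁ + (-2)P₂ + (8/5)P₃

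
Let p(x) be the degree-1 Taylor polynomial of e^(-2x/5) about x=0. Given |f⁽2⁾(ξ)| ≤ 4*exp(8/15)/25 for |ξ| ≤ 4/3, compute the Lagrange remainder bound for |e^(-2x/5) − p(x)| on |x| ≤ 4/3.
32*exp(8/15)/225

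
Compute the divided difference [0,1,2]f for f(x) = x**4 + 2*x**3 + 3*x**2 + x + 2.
16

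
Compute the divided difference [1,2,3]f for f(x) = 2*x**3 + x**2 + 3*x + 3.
13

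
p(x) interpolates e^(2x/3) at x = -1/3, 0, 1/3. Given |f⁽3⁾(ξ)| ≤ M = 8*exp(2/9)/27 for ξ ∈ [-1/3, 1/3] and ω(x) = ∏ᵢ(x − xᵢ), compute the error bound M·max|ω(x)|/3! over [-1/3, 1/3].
8*sqrt(3)*exp(2/9)/19683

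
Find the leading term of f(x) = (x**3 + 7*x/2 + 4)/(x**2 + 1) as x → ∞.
x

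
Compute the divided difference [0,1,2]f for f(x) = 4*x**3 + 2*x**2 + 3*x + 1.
14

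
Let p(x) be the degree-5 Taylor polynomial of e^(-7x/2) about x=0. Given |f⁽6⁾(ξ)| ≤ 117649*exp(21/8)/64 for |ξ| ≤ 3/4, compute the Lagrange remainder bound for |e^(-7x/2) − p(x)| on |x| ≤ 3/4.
9529569*exp(21/8)/20971520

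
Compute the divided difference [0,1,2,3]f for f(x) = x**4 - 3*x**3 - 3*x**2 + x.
3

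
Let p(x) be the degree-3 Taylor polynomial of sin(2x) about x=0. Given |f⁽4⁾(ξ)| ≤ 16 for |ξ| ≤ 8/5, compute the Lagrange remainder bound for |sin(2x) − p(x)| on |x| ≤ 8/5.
8192/1875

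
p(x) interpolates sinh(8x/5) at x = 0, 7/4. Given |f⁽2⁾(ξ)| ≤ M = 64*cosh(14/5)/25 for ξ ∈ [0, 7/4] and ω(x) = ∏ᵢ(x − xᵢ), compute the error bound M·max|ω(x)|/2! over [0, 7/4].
49*cosh(14/5)/50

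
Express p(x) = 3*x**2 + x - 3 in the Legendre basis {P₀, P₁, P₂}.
(-2)P₀ + P₁ + (2)P₂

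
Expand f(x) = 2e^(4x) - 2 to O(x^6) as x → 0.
8*x + 16*x**2 + 64*x**3/3 + 64*x**4/3 + 256*x**5/15 + O(x**6)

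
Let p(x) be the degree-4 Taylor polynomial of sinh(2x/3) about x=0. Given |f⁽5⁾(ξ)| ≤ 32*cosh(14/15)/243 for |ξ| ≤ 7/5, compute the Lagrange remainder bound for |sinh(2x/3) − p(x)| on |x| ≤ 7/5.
67228*cosh(14/15)/11390625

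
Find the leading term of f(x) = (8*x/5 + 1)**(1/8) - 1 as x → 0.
x/5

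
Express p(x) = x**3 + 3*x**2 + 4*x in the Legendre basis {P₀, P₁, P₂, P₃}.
P₀ + (23/5)P₁ + (2)P₂ + (2/5)P₃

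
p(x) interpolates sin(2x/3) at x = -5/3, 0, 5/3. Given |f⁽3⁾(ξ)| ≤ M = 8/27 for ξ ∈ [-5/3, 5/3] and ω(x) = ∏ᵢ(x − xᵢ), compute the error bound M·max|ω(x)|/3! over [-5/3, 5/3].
1000*sqrt(3)/19683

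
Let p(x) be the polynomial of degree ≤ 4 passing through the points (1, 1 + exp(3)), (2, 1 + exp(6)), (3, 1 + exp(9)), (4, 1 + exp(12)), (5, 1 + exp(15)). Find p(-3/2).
-1365*exp(12)/32 - 2145*exp(6)/32 + 1 + 3003*exp(3)/128 + 5005*exp(9)/64 + 1155*exp(15)/128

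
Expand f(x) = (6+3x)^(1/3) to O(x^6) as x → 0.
6**(1/3) + 6**(1/3)*x/6 - 6**(1/3)*x**2/36 + 5*6**(1/3)*x**3/648 - 5*6**(1/3)*x**4/1944 + 11*6**(1/3)*x**5/11664 + O(x**6)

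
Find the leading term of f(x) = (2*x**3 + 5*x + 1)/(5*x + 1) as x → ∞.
2*x**2/5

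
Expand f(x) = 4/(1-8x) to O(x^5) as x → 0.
4 + 32*x + 256*x**2 + 2048*x**3 + 16384*x**4 + O(x**5)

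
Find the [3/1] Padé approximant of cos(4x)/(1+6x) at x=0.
(16*x**3/9 - 176*x**2/21 + 4*x/63 + 1)/(382*x/63 + 1)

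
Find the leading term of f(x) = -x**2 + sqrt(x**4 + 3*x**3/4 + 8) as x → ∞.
3*x/8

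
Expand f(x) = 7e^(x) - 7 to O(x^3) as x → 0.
7*x + 7*x**2/2 + O(x**3)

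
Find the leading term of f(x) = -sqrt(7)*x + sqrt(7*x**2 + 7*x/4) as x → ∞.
sqrt(7)/8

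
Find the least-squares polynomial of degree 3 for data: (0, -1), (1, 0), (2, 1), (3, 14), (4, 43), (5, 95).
-7/9 + (421/378)x + (-571/252)x² + (127/108)x³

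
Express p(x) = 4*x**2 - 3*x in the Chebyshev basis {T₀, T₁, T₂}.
(2)T₀ + (-3)T₁ + (2)T₂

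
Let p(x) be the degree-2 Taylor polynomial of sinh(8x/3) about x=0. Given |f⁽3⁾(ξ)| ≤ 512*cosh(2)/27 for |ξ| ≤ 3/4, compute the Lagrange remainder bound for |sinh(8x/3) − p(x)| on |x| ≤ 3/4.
4*cosh(2)/3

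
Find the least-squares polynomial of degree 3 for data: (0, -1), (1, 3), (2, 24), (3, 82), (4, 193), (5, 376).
-59/63 + (136/189)x + (-5/252)x² + (323/108)x³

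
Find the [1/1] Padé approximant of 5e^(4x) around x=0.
(10*x + 5)/(1 - 2*x)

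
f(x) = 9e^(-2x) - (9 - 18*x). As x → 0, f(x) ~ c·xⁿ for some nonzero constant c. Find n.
2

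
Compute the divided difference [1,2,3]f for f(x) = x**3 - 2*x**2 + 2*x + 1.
4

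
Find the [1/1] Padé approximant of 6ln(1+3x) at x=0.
18*x/(3*x/2 + 1)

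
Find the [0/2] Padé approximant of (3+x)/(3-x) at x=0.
1/(2*x**2/9 - 2*x/3 + 1)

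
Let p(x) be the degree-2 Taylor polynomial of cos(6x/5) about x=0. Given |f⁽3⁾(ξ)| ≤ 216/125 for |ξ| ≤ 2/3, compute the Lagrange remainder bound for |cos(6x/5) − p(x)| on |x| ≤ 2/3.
32/375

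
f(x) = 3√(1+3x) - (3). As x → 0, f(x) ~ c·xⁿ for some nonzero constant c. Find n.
1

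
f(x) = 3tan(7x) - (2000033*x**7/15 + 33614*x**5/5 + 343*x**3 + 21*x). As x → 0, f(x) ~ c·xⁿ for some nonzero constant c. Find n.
9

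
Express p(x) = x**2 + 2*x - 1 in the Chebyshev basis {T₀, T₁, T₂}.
(-1/2)T₀ + (2)T₁ + (1/2)T₂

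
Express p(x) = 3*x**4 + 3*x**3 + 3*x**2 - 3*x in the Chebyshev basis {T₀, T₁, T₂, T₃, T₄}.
(21/8)T₀ + (-3/4)T₁ + (3)T₂ + (3/4)T₃ + (3/8)T₄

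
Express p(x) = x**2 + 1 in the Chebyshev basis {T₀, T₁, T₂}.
(3/2)T₀ + (1/2)T₂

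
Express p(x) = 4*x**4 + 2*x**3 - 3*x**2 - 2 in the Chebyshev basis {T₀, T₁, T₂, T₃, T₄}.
(-2)T₀ + (3/2)T₁ + (1/2)T₂ + (1/2)T₃ + (1/2)T₄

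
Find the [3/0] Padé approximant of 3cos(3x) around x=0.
3 - 27*x**2/2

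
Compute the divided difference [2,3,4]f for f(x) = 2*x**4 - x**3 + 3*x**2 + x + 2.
104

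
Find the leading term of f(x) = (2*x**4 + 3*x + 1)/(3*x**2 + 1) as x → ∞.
2*x**2/3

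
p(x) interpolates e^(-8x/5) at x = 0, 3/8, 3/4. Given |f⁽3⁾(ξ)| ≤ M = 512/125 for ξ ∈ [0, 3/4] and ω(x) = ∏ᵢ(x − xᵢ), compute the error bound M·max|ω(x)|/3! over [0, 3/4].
sqrt(3)/125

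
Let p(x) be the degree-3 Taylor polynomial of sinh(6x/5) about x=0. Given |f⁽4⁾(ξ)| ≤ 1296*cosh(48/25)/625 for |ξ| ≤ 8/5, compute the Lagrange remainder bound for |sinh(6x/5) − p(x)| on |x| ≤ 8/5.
221184*cosh(48/25)/390625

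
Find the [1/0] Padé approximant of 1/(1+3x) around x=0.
1 - 3*x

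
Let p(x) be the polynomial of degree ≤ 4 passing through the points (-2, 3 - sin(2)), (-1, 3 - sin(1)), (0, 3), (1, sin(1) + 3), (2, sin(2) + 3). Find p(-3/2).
-7*sin(1)/8 - 5*sin(2)/16 + 3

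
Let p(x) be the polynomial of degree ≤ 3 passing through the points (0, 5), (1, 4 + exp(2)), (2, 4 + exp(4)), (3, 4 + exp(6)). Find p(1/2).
-5*exp(4)/16 + 69/16 + 15*exp(2)/16 + exp(6)/16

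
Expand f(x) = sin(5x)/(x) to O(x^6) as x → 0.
5 - 125*x**2/6 + 625*x**4/24 + O(x**6)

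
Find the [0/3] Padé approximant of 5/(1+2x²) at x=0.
5/(2*x**2 + 1)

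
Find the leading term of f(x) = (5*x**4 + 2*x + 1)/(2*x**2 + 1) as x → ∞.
5*x**2/2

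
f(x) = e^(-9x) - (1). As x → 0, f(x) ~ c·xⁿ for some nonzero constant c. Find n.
1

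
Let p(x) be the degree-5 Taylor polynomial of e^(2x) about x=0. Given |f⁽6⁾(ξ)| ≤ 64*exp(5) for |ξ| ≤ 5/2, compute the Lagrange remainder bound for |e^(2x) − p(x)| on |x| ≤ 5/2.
3125*exp(5)/144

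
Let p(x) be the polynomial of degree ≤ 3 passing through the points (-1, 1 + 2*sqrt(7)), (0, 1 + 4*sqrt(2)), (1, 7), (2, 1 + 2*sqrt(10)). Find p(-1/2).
-7/8 + sqrt(10)/8 + 5*sqrt(7)/8 + 15*sqrt(2)/4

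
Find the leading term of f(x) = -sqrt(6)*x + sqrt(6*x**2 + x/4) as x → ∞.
sqrt(6)/48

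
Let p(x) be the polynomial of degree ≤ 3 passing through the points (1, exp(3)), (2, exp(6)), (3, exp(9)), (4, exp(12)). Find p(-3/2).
(-105*exp(9) - 495*exp(3) + 231 + 385*exp(6))*exp(3)/16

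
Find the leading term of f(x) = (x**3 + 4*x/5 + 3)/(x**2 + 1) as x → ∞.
x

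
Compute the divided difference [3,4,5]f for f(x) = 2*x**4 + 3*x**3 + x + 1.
230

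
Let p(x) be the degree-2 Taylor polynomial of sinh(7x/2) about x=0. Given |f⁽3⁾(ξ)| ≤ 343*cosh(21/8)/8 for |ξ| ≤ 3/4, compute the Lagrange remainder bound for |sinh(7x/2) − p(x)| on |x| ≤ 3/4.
3087*cosh(21/8)/1024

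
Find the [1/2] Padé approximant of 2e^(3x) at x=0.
(2*x + 2)/(3*x**2/2 - 2*x + 1)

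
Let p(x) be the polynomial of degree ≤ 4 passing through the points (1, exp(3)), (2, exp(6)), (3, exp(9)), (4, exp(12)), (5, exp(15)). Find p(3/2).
(-5*exp(12) - 70*exp(6) + 35 + 140*exp(3) + 28*exp(9))*exp(3)/128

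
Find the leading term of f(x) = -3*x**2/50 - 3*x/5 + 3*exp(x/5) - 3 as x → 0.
x**3/250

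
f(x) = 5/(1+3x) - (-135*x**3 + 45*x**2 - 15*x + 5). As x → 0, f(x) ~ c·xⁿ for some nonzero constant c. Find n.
4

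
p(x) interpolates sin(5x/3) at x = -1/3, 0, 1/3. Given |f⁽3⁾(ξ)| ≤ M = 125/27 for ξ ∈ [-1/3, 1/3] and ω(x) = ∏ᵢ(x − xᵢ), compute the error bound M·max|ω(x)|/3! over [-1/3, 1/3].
125*sqrt(3)/19683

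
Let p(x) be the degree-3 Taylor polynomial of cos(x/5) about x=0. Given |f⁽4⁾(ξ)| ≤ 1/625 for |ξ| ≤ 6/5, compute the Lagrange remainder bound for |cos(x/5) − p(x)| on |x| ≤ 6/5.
54/390625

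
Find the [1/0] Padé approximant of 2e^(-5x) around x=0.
2 - 10*x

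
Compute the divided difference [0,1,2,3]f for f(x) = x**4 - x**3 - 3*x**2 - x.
5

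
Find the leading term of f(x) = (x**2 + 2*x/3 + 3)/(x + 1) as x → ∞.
x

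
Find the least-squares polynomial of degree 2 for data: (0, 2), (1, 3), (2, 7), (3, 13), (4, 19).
12/7 + (34/35)x + (6/7)x²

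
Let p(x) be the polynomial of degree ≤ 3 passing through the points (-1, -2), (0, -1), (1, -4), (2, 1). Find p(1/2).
-11/4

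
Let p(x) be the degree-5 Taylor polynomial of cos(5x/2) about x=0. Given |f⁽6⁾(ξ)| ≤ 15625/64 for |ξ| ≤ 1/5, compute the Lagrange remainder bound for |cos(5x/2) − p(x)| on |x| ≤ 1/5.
1/46080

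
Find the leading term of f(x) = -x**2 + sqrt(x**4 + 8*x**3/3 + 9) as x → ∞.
4*x/3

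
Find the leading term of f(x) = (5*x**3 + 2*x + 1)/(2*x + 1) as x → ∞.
5*x**2/2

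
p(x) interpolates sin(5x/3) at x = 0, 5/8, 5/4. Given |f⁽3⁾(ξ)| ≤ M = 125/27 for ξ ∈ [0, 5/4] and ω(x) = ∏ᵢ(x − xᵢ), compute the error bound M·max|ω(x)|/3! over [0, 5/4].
15625*sqrt(3)/373248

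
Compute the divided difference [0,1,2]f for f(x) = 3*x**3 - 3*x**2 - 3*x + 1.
6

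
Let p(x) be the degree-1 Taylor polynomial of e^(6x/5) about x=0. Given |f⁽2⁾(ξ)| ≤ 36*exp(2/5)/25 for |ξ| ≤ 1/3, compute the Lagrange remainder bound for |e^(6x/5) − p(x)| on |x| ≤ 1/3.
2*exp(2/5)/25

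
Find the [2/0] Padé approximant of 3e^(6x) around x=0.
54*x**2 + 18*x + 3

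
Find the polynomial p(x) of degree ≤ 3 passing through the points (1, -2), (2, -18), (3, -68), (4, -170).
-3*x**3 + x**2 + 2*x - 2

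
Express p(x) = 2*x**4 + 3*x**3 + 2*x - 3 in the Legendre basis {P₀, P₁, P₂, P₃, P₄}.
(-13/5)P₀ + (19/5)P₁ + (8/7)P₂ + (6/5)P₃ + (16/35)P₄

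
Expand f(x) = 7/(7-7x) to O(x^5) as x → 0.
1 + x + x**2 + x**3 + x**4 + O(x**5)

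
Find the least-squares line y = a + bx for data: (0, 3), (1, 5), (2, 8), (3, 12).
a = 5/2, b = 3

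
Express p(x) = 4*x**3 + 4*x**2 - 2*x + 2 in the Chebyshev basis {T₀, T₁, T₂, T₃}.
(4)T₀ + T₁ + (2)T₂ + T₃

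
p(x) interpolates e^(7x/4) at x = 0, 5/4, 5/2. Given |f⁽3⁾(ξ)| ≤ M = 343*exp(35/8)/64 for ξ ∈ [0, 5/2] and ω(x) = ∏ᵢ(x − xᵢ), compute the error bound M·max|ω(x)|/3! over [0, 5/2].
42875*sqrt(3)*exp(35/8)/110592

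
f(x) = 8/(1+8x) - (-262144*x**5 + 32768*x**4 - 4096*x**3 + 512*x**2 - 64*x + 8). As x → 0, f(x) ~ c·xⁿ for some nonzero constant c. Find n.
6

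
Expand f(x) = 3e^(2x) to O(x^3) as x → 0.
3 + 6*x + 6*x**2 + O(x**3)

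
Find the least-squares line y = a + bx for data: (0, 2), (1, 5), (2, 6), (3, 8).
a = 12/5, b = 19/10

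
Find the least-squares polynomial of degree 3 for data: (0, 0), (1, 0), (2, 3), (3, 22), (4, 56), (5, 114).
5/21 + (-151/63)x + (13/42)x² + (17/18)x³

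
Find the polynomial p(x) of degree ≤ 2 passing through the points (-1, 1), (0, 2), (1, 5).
x**2 + 2*x + 2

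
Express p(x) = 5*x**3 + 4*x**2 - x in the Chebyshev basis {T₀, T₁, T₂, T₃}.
(2)T₀ + (11/4)T₁ + (2)T₂ + (5/4)T₃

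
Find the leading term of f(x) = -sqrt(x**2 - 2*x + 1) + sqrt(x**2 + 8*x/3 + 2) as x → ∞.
7/3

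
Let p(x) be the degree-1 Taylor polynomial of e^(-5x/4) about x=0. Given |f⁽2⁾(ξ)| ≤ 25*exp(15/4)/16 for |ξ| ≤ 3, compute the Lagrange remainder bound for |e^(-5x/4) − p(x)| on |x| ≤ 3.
225*exp(15/4)/32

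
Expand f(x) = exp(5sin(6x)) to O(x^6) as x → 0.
1 + 30*x + 450*x**2 + 4320*x**3 + 28350*x**4 + 121824*x**5 + O(x**6)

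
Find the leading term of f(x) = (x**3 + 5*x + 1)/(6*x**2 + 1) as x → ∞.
x/6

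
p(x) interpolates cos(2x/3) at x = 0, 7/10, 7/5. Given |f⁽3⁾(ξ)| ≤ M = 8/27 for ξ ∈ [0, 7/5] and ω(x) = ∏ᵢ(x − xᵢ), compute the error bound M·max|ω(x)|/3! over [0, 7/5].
343*sqrt(3)/91125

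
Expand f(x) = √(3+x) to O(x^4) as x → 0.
sqrt(3) + sqrt(3)*x/6 - sqrt(3)*x**2/72 + sqrt(3)*x**3/432 + O(x**4)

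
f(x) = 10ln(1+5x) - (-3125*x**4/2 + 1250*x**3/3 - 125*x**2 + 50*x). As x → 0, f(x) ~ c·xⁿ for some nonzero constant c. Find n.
5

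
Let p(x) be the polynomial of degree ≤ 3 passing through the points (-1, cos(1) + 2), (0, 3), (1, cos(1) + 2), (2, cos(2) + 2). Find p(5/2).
-5*cos(1)/2 + 35*cos(2)/16 + 53/16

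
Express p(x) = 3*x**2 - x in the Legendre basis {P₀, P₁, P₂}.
P₀ - P₁ + (2)P₂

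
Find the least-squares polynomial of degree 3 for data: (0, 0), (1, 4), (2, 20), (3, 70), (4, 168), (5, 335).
2/21 + (349/126)x + (-193/84)x² + (109/36)x³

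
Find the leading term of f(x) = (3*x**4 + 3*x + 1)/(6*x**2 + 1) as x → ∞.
x**2/2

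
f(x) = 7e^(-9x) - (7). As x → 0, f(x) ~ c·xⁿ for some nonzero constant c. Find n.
1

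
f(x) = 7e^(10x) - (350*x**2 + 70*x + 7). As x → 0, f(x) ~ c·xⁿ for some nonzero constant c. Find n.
3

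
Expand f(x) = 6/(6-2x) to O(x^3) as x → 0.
1 + x/3 + x**2/9 + O(x**3)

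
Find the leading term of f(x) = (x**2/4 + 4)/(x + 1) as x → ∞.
x/4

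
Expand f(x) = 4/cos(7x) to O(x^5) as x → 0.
4 + 98*x**2 + 12005*x**4/6 + O(x**5)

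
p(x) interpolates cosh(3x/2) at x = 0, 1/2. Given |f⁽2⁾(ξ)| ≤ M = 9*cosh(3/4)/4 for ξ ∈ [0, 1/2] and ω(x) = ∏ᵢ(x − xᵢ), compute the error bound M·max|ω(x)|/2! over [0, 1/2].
9*cosh(3/4)/128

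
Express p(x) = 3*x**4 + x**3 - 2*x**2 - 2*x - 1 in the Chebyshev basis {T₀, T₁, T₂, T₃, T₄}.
(-7/8)T₀ + (-5/4)T₁ + (1/2)T₂ + (1/4)T₃ + (3/8)T₄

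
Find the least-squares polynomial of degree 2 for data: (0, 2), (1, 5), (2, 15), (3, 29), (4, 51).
2 + (1/5)x + (3)x²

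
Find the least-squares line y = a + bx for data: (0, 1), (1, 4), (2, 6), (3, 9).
a = 11/10, b = 13/5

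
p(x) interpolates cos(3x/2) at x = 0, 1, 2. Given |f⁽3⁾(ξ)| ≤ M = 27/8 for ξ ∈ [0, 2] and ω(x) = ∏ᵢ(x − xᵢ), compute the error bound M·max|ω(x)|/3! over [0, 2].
sqrt(3)/8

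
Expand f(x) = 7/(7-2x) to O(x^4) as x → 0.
1 + 2*x/7 + 4*x**2/49 + 8*x**3/343 + O(x**4)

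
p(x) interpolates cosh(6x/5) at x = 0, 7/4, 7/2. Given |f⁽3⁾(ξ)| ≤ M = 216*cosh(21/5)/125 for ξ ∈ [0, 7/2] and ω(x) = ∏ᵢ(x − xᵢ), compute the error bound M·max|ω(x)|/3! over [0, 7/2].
343*sqrt(3)*cosh(21/5)/1000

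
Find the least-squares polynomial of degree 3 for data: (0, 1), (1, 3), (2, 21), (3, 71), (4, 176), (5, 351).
41/42 + (241/252)x + (-79/42)x² + (113/36)x³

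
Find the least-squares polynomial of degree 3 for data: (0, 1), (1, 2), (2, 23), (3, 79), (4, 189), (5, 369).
59/63 + (-965/378)x + (257/252)x² + (307/108)x³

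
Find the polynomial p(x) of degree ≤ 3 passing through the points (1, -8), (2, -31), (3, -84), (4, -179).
-2*x**3 - 3*x**2 - 3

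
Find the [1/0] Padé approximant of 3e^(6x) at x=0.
18*x + 3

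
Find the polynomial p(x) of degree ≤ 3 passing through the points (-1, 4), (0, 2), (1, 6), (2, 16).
3*x**2 + x + 2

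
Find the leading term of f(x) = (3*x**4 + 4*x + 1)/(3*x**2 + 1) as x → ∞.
x**2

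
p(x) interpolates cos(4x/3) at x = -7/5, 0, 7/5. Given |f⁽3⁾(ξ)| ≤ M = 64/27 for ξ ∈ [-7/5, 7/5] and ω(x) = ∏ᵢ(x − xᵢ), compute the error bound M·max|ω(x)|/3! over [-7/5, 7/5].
21952*sqrt(3)/91125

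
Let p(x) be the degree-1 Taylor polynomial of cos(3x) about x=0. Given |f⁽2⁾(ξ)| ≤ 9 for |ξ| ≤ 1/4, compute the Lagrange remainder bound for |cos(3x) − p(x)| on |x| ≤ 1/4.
9/32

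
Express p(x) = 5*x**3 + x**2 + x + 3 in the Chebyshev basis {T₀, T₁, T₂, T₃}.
(7/2)T₀ + (19/4)T₁ + (1/2)T₂ + (5/4)T₃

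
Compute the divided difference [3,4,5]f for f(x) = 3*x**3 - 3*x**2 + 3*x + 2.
33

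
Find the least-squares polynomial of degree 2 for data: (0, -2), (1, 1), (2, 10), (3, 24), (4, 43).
-74/35 + (51/70)x + (37/14)x²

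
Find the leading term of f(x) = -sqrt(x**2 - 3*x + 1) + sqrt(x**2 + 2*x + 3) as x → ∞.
5/2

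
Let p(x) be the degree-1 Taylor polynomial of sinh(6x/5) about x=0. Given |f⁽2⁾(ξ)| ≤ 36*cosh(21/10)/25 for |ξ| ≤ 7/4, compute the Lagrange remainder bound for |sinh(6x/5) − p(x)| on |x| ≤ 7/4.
441*cosh(21/10)/200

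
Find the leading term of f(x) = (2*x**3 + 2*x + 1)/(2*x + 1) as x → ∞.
x**2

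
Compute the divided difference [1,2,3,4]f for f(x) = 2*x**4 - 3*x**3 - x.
17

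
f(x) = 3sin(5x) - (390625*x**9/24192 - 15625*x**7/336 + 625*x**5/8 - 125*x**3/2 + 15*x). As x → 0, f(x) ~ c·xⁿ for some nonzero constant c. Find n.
11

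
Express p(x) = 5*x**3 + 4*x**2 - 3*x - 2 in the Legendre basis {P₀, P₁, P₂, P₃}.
(-2/3)P₀ + (8/3)P₂ + (2)P₃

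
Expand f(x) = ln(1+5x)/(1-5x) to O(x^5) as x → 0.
5*x + 25*x**2/2 + 625*x**3/6 + 4375*x**4/12 + O(x**5)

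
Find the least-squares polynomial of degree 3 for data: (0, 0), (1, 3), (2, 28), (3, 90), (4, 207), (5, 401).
-31/126 + (115/756)x + (7/9)x² + (329/108)x³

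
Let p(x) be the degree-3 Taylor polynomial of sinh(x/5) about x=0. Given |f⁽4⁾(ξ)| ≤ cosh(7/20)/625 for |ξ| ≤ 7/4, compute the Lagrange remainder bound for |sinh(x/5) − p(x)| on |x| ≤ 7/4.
2401*cosh(7/20)/3840000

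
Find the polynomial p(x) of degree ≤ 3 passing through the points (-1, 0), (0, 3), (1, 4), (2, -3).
-x**3 - x**2 + 3*x + 3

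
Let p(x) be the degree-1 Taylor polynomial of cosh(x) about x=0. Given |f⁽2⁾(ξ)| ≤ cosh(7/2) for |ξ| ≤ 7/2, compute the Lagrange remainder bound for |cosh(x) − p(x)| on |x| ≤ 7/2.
49*cosh(7/2)/8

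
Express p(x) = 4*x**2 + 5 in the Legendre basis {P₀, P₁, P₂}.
(19/3)P₀ + (8/3)P₂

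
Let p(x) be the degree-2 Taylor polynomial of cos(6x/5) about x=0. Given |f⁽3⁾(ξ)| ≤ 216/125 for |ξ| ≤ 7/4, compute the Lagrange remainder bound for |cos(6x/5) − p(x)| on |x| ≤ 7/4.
3087/2000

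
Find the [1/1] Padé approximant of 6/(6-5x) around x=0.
1/(1 - 5*x/6)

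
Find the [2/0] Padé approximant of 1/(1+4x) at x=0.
16*x**2 - 4*x + 1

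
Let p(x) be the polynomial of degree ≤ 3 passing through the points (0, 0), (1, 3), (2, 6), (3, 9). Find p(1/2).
3/2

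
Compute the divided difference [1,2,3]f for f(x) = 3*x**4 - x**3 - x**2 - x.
68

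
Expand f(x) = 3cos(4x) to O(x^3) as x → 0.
3 - 24*x**2 + O(x**3)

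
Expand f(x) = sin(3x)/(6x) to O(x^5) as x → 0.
1/2 - 3*x**2/4 + 27*x**4/80 + O(x**5)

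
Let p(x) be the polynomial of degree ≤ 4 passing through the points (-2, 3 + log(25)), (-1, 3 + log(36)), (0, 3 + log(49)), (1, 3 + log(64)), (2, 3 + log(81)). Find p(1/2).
3 + log(28*sqrt(2)*3**(17/32)*5**(3/64)*7**(13/32)/3)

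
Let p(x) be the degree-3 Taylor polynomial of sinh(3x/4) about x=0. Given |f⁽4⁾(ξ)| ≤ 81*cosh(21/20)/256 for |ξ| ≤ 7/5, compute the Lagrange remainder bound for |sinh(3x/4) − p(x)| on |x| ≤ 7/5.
64827*cosh(21/20)/1280000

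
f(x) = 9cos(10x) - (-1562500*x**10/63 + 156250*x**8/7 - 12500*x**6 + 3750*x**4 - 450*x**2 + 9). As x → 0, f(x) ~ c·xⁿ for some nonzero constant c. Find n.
12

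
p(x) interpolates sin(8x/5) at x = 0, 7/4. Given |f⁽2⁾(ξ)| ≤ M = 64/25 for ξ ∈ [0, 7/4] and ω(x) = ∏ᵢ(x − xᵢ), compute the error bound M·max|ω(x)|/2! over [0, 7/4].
49/50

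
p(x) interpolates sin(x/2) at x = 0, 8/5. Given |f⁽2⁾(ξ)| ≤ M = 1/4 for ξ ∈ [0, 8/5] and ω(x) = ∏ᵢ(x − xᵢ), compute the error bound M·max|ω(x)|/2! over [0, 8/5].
2/25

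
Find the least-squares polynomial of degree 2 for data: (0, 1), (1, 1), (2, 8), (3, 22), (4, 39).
23/35 + (-141/70)x + (41/14)x²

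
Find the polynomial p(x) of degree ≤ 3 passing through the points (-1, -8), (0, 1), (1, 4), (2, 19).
3*x**3 - 3*x**2 + 3*x + 1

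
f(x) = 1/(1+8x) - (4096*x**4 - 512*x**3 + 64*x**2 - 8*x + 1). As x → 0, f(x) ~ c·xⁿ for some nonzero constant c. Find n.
5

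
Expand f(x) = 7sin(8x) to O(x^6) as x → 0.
56*x - 1792*x**3/3 + 28672*x**5/15 + O(x**6)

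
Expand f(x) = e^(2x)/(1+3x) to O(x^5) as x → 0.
1 - x + 5*x**2 - 41*x**3/3 + 125*x**4/3 + O(x**5)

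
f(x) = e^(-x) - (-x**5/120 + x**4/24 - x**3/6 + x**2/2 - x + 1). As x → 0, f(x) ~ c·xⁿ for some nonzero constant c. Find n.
6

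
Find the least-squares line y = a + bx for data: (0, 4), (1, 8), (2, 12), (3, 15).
a = 21/5, b = 37/10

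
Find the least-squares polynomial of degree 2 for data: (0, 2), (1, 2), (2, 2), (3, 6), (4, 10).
74/35 + (-10/7)x + (6/7)x²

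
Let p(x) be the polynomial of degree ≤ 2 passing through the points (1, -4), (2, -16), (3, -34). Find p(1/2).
-1/4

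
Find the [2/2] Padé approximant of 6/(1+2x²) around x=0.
6/(2*x**2 + 1)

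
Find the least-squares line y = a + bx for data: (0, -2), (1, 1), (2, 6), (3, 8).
a = -2, b = 7/2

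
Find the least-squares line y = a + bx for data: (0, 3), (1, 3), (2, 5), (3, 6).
a = 13/5, b = 11/10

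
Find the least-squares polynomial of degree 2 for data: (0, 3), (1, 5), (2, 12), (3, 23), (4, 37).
14/5 + (3/5)x + (2)x²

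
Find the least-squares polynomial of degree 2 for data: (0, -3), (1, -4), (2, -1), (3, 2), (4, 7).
-23/7 + (-29/35)x + (6/7)x²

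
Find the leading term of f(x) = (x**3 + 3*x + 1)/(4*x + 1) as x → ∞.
x**2/4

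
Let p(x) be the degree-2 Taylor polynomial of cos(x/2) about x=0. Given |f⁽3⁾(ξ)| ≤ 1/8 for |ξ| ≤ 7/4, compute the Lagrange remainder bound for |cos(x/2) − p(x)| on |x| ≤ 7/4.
343/3072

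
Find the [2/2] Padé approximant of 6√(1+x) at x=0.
(15*x**2/8 + 15*x/2 + 6)/(x**2/16 + 3*x/4 + 1)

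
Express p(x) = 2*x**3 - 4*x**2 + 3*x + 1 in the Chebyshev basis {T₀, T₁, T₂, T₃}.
-T₀ + (9/2)T₁ + (-2)T₂ + (1/2)T₃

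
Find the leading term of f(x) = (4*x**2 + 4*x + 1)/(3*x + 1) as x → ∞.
4*x/3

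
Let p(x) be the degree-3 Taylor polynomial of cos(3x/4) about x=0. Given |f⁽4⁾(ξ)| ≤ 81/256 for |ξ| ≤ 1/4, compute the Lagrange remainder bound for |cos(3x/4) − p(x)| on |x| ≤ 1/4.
27/524288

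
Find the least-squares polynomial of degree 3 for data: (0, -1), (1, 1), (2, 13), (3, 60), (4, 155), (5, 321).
-53/63 + (250/189)x + (-209/63)x² + (86/27)x³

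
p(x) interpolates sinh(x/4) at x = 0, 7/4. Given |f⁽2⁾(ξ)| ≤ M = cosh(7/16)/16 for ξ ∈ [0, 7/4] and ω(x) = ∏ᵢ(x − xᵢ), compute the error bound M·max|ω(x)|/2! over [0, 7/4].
49*cosh(7/16)/2048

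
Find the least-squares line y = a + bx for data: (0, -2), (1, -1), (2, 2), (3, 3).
a = -11/5, b = 9/5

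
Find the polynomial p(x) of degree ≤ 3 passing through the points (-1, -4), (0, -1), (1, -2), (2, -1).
x**3 - 2*x**2 - 1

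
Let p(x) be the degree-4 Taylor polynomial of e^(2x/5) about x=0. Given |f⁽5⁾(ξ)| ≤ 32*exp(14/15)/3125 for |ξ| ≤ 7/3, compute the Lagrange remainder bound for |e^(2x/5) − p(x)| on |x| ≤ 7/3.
67228*exp(14/15)/11390625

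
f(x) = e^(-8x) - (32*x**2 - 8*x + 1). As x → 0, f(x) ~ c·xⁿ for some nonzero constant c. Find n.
3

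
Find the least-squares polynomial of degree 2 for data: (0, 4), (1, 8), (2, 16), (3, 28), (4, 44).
4 + (2)x + (2)x²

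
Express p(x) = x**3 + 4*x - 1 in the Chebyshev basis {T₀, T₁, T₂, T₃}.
-T₀ + (19/4)T₁ + (1/4)T₃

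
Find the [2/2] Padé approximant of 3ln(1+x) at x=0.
3*x*(x + 2)/(2*(x**2/6 + x + 1))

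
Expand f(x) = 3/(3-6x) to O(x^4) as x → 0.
1 + 2*x + 4*x**2 + 8*x**3 + O(x**4)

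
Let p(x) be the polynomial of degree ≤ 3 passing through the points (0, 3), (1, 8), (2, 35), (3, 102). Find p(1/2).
31/8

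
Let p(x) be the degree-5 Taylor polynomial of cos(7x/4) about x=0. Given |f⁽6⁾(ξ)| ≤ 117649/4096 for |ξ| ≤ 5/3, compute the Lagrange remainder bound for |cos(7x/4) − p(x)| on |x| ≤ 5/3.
367653125/429981696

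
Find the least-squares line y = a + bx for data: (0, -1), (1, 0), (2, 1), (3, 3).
a = -6/5, b = 13/10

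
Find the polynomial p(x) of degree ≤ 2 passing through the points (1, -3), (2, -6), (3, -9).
-3*x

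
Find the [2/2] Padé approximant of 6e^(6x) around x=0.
(18*x**2 + 18*x + 6)/(3*x**2 - 3*x + 1)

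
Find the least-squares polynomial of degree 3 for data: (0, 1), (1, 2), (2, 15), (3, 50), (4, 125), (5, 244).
71/63 + (-268/189)x + (13/126)x² + (107/54)x³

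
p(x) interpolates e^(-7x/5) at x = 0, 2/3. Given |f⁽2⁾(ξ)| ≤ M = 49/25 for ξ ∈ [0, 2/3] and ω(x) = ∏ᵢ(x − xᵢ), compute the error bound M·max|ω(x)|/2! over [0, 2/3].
49/450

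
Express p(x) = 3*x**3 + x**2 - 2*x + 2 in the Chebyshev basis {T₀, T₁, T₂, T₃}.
(5/2)T₀ + (1/4)T₁ + (1/2)T₂ + (3/4)T₃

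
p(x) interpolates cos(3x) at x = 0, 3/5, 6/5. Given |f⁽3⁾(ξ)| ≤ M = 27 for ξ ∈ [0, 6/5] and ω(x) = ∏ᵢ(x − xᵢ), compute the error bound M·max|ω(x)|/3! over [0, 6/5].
27*sqrt(3)/125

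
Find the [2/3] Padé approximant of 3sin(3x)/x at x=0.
(9 - 189*x**2/20)/(9*x**2/20 + 1)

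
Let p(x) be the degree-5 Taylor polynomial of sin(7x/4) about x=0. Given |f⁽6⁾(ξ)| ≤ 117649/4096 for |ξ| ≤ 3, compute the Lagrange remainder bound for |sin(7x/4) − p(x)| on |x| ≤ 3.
9529569/327680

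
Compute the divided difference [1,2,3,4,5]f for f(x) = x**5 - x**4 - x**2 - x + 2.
14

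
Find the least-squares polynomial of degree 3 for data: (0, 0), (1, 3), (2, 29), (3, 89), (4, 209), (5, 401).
-19/126 + (-239/756)x + (73/63)x² + (323/108)x³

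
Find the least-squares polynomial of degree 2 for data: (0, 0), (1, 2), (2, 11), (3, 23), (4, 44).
2/35 + (-57/70)x + (41/14)x²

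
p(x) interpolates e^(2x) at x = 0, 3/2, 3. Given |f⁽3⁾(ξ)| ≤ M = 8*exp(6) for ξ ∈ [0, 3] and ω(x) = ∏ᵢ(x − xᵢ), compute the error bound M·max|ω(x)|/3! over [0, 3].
sqrt(3)*exp(6)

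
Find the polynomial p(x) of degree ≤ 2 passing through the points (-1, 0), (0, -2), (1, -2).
x**2 - x - 2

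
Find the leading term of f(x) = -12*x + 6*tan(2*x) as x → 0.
16*x**3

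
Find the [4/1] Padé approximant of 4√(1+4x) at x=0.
(24*x**4/5 - 32*x**3/5 + 72*x**2/5 + 96*x/5 + 4)/(14*x/5 + 1)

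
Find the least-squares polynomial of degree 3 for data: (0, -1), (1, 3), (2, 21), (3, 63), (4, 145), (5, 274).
-20/21 + (64/63)x + (79/84)x² + (71/36)x³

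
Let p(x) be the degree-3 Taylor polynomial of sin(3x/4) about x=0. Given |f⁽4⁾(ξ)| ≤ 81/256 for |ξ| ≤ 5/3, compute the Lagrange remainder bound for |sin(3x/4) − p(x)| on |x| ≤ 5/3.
625/6144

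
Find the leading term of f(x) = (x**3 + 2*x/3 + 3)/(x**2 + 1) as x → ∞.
x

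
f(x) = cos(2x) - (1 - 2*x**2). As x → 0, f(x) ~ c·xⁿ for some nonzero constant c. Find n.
4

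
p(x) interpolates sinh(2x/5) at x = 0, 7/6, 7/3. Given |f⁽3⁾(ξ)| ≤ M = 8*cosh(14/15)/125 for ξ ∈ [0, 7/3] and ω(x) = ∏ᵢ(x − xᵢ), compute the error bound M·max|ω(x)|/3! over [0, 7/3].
343*sqrt(3)*cosh(14/15)/91125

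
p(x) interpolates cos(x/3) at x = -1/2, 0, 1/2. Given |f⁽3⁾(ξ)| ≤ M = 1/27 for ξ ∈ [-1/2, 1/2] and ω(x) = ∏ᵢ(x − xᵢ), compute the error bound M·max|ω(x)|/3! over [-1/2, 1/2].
sqrt(3)/5832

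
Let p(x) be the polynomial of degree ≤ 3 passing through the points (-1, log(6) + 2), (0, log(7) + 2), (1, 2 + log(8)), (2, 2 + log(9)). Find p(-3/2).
log(192*2**(1/8)*3**(9/16)*7**(13/16)/343) + 2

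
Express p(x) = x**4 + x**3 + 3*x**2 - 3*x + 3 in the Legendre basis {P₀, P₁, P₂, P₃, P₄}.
(21/5)P₀ + (-12/5)P₁ + (18/7)P₂ + (2/5)P₃ + (8/35)P₄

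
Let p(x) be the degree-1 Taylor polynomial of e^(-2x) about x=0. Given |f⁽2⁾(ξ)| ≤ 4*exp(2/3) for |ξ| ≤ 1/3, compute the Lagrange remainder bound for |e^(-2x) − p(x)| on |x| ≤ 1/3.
2*exp(2/3)/9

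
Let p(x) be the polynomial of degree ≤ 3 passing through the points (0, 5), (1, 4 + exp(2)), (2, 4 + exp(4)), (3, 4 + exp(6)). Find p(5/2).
-5*exp(2)/16 + 65/16 + 15*exp(4)/16 + 5*exp(6)/16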